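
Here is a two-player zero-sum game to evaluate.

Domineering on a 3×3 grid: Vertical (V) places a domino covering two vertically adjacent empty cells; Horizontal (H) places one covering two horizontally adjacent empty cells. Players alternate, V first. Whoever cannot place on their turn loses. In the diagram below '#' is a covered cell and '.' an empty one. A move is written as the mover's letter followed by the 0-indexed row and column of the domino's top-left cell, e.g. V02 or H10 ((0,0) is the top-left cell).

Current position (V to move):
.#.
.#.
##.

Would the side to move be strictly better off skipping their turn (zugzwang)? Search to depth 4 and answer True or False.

zugzwang(.#./.#./##., V) = False

p1 V@[.#./.#./##.]: V00[##./##./##.]+1* V02[.##/.##/##.]+1 V12[.#./.##/###]+1
p2 H@[##./##./##.] terminal -1; root [.#./.#./##.] d4
if V skipped the turn, H would face:
~ p1 H@[.#./.#./##.] terminal -1; root [.#./.#./##.] d4
compare (V): move=+1 vs pass=+1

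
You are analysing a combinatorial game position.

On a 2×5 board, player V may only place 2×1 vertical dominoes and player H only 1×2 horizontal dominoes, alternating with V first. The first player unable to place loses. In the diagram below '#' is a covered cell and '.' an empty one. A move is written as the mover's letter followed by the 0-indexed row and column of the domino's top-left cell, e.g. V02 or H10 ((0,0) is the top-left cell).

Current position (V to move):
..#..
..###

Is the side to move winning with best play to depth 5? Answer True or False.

[..#../..###] V move#1: V00:+1/#.#../#.###*, V01:+1/.##../.####
[#.#../#.###] H move#2: H03:-1/#.###/#.###*
[#.###/#.###] V move#3: V01:+1/#####/#####*
[#####/#####] end (terminal -1, H#4); searched ..#../..### to 5

V winning at [..#../..###]: True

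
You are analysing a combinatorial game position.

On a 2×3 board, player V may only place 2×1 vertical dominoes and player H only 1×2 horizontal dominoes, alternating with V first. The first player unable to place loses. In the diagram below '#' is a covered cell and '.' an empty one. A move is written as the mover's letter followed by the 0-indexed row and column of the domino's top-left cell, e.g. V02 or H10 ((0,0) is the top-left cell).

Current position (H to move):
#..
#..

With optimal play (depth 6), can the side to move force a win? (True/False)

p1 H@[#../#..]: H01[###/#..]+1* H11[#../###]+1
p2 V@[###/#..] terminal -1; root [#../#..] d6

H winning at [#../#..]: True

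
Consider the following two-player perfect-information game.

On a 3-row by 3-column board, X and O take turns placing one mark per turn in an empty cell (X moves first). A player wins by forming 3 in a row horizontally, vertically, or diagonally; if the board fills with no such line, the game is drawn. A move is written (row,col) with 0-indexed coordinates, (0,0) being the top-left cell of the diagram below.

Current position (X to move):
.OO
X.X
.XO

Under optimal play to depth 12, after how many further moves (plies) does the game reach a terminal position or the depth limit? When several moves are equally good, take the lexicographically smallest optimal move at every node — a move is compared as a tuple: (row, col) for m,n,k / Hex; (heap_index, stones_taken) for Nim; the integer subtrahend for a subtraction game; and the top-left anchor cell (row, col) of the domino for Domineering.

PV length from [.OO/X.X/.XO]: 3 plies

ply 1, X at .OO/X.X/.XO | (0,0)=+1→XOO/X.X/.XO*; (1,1)=+1→.OO/XXX/.XO; (2,0)=-1→.OO/X.X/XXO
ply 2, O at XOO/X.X/.XO | (1,1)=-1→XOO/XOX/.XO*; (2,0)=-1→XOO/X.X/OXO
ply 3, X at XOO/XOX/.XO | (2,0)=+1→XOO/XOX/XXO*
ply 4: XOO/XOX/XXO is terminal -1 (O); from .OO/X.X/.XO depth 12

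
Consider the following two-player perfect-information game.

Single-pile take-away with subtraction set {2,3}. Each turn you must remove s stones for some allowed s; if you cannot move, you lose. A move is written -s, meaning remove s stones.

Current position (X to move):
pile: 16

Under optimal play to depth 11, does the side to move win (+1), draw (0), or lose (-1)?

value(16, X) = -1

[16] X move#1: -2:-1/14*, -3:-1/13
[14] O move#2: -2:-1/12, -3:+1/11*
[11] X move#3: -2:-1/9*, -3:-1/8
[9] O move#4: -2:-1/7, -3:+1/6*
[6] X move#5: -2:-1/4*, -3:-1/3
[4] O move#6: -2:-1/2, -3:+1/1*
[1] end (terminal -1, X#7); searched 16 to 11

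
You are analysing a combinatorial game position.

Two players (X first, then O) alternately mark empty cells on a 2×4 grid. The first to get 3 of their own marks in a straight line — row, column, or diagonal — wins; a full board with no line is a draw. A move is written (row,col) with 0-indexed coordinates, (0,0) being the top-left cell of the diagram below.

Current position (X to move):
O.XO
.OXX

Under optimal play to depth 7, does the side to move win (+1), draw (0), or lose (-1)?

value(O.XO/.OXX, X) = 0

p1 X@[O.XO/.OXX]: (0,1)[OXXO/.OXX]+0* (1,0)[O.XO/XOXX]+0
p2 O@[OXXO/.OXX]: (1,0)[OXXO/OOXX]+0*
p3 X@[OXXO/OOXX] terminal +0; root [O.XO/.OXX] d7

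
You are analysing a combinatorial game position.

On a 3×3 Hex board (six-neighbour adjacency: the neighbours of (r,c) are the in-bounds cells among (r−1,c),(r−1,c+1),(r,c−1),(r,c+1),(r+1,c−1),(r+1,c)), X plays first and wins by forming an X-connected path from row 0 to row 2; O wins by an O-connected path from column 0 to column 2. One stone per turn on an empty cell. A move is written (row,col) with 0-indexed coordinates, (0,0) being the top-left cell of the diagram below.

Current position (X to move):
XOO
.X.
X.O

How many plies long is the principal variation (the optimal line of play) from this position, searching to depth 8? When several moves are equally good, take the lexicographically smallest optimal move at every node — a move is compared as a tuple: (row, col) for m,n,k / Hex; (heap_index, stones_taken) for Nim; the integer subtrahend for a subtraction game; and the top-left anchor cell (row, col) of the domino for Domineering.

PV length from [XOO/.X./X.O]: 1 ply

p1 X@[XOO/.X./X.O]: (1,0)[XOO/XX./X.O]+1* (1,2)[XOO/.XX/X.O]-1 (2,1)[XOO/.X./XXO]-1
p2 O@[XOO/XX./X.O] terminal -1; root [XOO/.X./X.O] d8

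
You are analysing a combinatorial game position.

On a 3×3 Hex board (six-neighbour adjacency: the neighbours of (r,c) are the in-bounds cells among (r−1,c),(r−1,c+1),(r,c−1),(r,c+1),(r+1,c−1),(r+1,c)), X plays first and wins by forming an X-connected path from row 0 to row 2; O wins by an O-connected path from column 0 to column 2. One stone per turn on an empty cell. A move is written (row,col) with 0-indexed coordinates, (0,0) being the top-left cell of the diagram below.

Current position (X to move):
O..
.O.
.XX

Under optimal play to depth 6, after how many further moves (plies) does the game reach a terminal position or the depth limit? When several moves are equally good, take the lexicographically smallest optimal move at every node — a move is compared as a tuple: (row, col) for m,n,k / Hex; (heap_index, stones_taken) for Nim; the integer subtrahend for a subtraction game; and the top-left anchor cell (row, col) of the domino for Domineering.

p1 X@[O../.O./.XX]: (0,1)[OX./.O./.XX]-1* (0,2)[O.X/.O./.XX]-1 (1,0)[O../XO./.XX]-1 (1,2)[O../.OX/.XX]-1 (2,0)[O../.O./XXX]-1
p2 O@[OX./.O./.XX]: (0,2)[OXO/.O./.XX]+1* (1,0)[OX./OO./.XX]+1 (1,2)[OX./.OO/.XX]+1 (2,0)[OX./.O./OXX]+1
p3 X@[OXO/.O./.XX]: (1,0)[OXO/XO./.XX]-1* (1,2)[OXO/.OX/.XX]-1 (2,0)[OXO/.O./XXX]-1
p4 O@[OXO/XO./.XX]: (1,2)[OXO/XOO/.XX]-1 (2,0)[OXO/XO./OXX]+1*
p5 X@[OXO/XO./OXX] terminal -1; root [O../.O./.XX] d6

PV length from [O../.O./.XX]: 4 plies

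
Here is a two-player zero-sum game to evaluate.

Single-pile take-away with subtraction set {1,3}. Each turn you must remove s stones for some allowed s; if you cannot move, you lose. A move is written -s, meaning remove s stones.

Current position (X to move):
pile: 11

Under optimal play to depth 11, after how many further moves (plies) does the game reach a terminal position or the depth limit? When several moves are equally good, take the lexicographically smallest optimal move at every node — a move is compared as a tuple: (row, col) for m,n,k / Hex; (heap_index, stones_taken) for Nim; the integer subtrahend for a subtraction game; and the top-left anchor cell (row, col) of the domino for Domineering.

PV length from [11]: 11 plies

p1 X@[11]: -1[10]+1* -3[8]+1
p2 O@[10]: -1[9]-1* -3[7]-1
p3 X@[9]: -1[8]+1* -3[6]+1
p4 O@[8]: -1[7]-1* -3[5]-1
p5 X@[7]: -1[6]+1* -3[4]+1
p6 O@[6]: -1[5]-1* -3[3]-1
p7 X@[5]: -1[4]+1* -3[2]+1
p8 O@[4]: -1[3]-1* -3[1]-1
p9 X@[3]: -1[2]+1* -3[0]+1
p10 O@[2]: -1[1]-1*
p11 X@[1]: -1[0]+1*
p12 O@[0] terminal -1; root [11] d11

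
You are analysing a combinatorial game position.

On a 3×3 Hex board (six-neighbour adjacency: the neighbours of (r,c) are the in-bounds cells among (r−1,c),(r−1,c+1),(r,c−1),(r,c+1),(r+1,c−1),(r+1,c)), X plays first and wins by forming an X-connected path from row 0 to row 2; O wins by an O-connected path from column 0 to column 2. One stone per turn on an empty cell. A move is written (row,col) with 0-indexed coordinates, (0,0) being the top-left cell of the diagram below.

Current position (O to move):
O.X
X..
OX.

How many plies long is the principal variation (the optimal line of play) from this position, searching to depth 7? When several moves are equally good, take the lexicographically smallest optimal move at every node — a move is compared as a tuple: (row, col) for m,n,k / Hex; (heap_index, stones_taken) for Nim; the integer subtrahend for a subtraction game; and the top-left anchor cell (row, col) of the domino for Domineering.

PV length from [O.X/X../OX.]: 2 plies

ply 1, O at O.X/X../OX. | (0,1)=-1→OOX/X../OX.*; (1,1)=-1→O.X/XO./OX.; (1,2)=-1→O.X/X.O/OX.; (2,2)=-1→O.X/X../OXO
ply 2, X at OOX/X../OX. | (1,1)=+1→OOX/XX./OX.*; (1,2)=+1→OOX/X.X/OX.; (2,2)=+1→OOX/X../OXX
ply 3: OOX/XX./OX. is terminal -1 (O); from O.X/X../OX. depth 7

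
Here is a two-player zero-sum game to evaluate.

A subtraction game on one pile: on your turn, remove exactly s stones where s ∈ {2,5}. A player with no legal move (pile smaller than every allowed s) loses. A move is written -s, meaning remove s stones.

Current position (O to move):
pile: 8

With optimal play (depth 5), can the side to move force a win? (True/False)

[8] O move#1: -2:-1/6*, -5:-1/3
[6] X move#2: -2:+1/4*, -5:+1/1
[4] O move#3: -2:-1/2*
[2] X move#4: -2:+1/0*
[0] end (terminal -1, O#5); searched 8 to 5

O winning at [8]: False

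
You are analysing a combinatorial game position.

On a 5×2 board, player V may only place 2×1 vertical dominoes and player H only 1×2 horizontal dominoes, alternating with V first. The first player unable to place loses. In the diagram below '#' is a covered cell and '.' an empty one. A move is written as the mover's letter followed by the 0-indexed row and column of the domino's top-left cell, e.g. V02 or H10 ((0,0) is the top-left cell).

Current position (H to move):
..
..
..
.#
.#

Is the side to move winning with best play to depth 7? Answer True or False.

H winning at [../../../.#/.#]: True

ply 1, H at ../../../.#/.# | H00=-1→##/../../.#/.#; H10=+1→../##/../.#/.#*; H20=-1→../../##/.#/.#
ply 2, V at ../##/../.#/.# | V20=-1→../##/#./##/.#*; V30=-1→../##/../##/##
ply 3, H at ../##/#./##/.# | H00=+1→##/##/#./##/.#*
ply 4: ##/##/#./##/.# is terminal -1 (V); from ../../../.#/.# depth 7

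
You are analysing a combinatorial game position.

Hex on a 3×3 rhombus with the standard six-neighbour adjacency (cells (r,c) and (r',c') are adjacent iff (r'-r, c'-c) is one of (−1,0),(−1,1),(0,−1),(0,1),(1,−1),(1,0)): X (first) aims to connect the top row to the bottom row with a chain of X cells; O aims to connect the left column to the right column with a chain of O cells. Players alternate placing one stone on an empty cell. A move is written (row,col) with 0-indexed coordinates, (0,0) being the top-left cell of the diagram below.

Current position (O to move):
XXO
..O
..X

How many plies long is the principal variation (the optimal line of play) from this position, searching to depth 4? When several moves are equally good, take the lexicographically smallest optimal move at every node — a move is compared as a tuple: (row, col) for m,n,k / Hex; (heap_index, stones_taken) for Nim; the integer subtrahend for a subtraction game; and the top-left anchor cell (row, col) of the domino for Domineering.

p1 O@[XXO/..O/..X]: (1,0)[XXO/O.O/..X]-1 (1,1)[XXO/.OO/..X]+1* (2,0)[XXO/..O/O.X]+1 (2,1)[XXO/..O/.OX]-1
p2 X@[XXO/.OO/..X]: (1,0)[XXO/XOO/..X]-1* (2,0)[XXO/.OO/X.X]-1 (2,1)[XXO/.OO/.XX]-1
p3 O@[XXO/XOO/..X]: (2,0)[XXO/XOO/O.X]+1* (2,1)[XXO/XOO/.OX]-1
p4 X@[XXO/XOO/O.X] terminal -1; root [XXO/..O/..X] d4

PV length from [XXO/..O/..X]: 3 plies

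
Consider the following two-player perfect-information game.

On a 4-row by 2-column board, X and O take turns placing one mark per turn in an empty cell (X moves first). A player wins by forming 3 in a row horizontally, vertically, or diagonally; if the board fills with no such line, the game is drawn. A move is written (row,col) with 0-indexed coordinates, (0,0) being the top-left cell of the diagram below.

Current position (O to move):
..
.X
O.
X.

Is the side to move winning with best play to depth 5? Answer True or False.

O winning at [../.X/O./X.]: False

ply 1, O at ../.X/O./X. | (0,0)=+0→O./.X/O./X.*; (0,1)=+0→.O/.X/O./X.; (1,0)=+0→../OX/O./X.; (2,1)=+0→../.X/OO/X.; (3,1)=+0→../.X/O./XO
ply 2, X at O./.X/O./X. | (0,1)=-1→OX/.X/O./X.; (1,0)=+0→O./XX/O./X.*; (2,1)=-1→O./.X/OX/X.; (3,1)=-1→O./.X/O./XX
ply 3, O at O./XX/O./X. | (0,1)=+0→OO/XX/O./X.*; (2,1)=+0→O./XX/OO/X.; (3,1)=+0→O./XX/O./XO
ply 4, X at OO/XX/O./X. | (2,1)=+0→OO/XX/OX/X.*; (3,1)=+0→OO/XX/O./XX
ply 5, O at OO/XX/OX/X. | (3,1)=+0→OO/XX/OX/XO*
ply 6: OO/XX/OX/XO is terminal +0 (X); from ../.X/O./X. depth 5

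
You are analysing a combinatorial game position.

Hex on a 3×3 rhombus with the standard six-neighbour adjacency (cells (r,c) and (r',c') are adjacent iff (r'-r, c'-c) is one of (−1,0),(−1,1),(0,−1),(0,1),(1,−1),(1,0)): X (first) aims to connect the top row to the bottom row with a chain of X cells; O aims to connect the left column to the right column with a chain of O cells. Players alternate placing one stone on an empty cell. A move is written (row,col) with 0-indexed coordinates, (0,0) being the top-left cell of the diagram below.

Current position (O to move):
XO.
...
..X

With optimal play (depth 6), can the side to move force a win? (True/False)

p1 O@[XO./.../..X]: (0,2)[XOO/.../..X]-1 (1,0)[XO./O../..X]-1 (1,1)[XO./.O./..X]+1* (1,2)[XO./..O/..X]-1 (2,0)[XO./.../O.X]-1 (2,1)[XO./.../.OX]-1
p2 X@[XO./.O./..X]: (0,2)[XOX/.O./..X]-1* (1,0)[XO./XO./..X]-1 (1,2)[XO./.OX/..X]-1 (2,0)[XO./.O./X.X]-1 (2,1)[XO./.O./.XX]-1
p3 O@[XOX/.O./..X]: (1,0)[XOX/OO./..X]-1 (1,2)[XOX/.OO/..X]+1* (2,0)[XOX/.O./O.X]-1 (2,1)[XOX/.O./.OX]-1
p4 X@[XOX/.OO/..X]: (1,0)[XOX/XOO/..X]-1* (2,0)[XOX/.OO/X.X]-1 (2,1)[XOX/.OO/.XX]-1
p5 O@[XOX/XOO/..X]: (2,0)[XOX/XOO/O.X]+1* (2,1)[XOX/XOO/.OX]-1
p6 X@[XOX/XOO/O.X] terminal -1; root [XO./.../..X] d6

O winning at [XO./.../..X]: True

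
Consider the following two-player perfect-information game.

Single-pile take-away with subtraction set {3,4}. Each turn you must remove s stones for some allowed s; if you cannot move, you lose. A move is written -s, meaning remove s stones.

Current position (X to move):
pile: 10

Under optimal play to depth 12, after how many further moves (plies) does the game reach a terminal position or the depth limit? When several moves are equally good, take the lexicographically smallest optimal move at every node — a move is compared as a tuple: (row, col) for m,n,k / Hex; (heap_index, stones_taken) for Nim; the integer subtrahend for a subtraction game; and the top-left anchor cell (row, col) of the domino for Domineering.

[10] X move#1: -3:+1/7*, -4:-1/6
[7] O move#2: -3:-1/4*, -4:-1/3
[4] X move#3: -3:+1/1*, -4:+1/0
[1] end (terminal -1, O#4); searched 10 to 12

PV length from [10]: 3 plies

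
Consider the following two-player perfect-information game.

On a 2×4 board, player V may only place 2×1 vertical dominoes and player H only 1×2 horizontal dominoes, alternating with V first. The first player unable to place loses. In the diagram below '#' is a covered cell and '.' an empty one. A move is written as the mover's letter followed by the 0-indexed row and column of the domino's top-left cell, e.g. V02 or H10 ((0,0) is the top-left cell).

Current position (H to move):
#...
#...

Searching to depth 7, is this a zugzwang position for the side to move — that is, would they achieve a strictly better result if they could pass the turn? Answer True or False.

zugzwang(#.../#..., H) = False

[#.../#...] H move#1: H01:+1/###./#...*, H02:+1/#.##/#..., H11:+1/#.../###., H12:+1/#.../#.##
[###./#...] V move#2: V03:-1/####/#..#*
[####/#..#] H move#3: H11:+1/####/####*
[####/####] end (terminal -1, V#4); searched #.../#... to 7
if H skipped the turn, V would face:
~ [#.../#...] V move#1: V01:-1/##../##.., V02:+1/#.#./#.#.*, V03:-1/#..#/#..#
~ [#.#./#.#.] end (terminal -1, H#2); searched #.../#... to 7
compare (H): move=+1 vs pass=-1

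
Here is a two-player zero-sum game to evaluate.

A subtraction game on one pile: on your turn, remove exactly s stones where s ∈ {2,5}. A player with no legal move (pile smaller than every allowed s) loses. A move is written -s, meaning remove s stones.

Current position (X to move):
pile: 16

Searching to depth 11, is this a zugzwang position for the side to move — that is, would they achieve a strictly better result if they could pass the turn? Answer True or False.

zugzwang(16, X) = False

p1 X@[16]: -2[14]+1* -5[11]+1
p2 O@[14]: -2[12]-1* -5[9]-1
p3 X@[12]: -2[10]-1 -5[7]+1*
p4 O@[7]: -2[5]-1* -5[2]-1
p5 X@[5]: -2[3]-1 -5[0]+1*
p6 O@[0] terminal -1; root [16] d11
if X skipped the turn, O would face:
~ p1 O@[16]: -2[14]+1* -5[11]+1
~ p2 X@[14]: -2[12]-1* -5[9]-1
~ p3 O@[12]: -2[10]-1 -5[7]+1*
~ p4 X@[7]: -2[5]-1* -5[2]-1
~ p5 O@[5]: -2[3]-1 -5[0]+1*
~ p6 X@[0] terminal -1; root [16] d11
compare (X): move=+1 vs pass=-1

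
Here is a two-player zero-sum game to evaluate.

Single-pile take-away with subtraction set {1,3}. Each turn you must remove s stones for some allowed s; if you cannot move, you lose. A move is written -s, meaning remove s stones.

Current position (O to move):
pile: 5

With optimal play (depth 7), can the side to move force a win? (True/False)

p1 O@[5]: -1[4]+1* -3[2]+1
p2 X@[4]: -1[3]-1* -3[1]-1
p3 O@[3]: -1[2]+1* -3[0]+1
p4 X@[2]: -1[1]-1*
p5 O@[1]: -1[0]+1*
p6 X@[0] terminal -1; root [5] d7

O winning at [5]: True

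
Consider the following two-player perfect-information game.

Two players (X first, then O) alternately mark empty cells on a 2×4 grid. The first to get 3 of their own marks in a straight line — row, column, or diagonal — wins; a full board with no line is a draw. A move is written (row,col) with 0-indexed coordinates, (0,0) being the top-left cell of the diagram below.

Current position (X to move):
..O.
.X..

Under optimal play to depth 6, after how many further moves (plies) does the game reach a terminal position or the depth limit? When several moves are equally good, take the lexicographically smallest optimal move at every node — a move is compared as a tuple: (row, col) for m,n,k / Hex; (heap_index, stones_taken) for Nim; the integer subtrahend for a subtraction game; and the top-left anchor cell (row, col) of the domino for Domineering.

ply 1, X at ..O./.X.. | (0,0)=+0→X.O./.X..; (0,1)=+0→.XO./.X..; (0,3)=+0→..OX/.X..; (1,0)=+0→..O./XX..; (1,2)=+1→..O./.XX.*; (1,3)=+0→..O./.X.X
ply 2, O at ..O./.XX. | (0,0)=-1→O.O./.XX.*; (0,1)=-1→.OO./.XX.; (0,3)=-1→..OO/.XX.; (1,0)=-1→..O./OXX.; (1,3)=-1→..O./.XXO
ply 3, X at O.O./.XX. | (0,1)=+1→OXO./.XX.*; (0,3)=-1→O.OX/.XX.; (1,0)=+1→O.O./XXX.; (1,3)=+1→O.O./.XXX
ply 4, O at OXO./.XX. | (0,3)=-1→OXOO/.XX.*; (1,0)=-1→OXO./OXX.; (1,3)=-1→OXO./.XXO
ply 5, X at OXOO/.XX. | (1,0)=+1→OXOO/XXX.*; (1,3)=+1→OXOO/.XXX
ply 6: OXOO/XXX. is terminal -1 (O); from ..O./.X.. depth 6

PV length from [..O./.X..]: 5 plies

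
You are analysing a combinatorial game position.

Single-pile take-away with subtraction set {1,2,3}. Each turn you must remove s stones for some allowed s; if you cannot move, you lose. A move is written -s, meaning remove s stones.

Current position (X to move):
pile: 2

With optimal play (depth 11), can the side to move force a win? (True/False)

[2] X move#1: -1:-1/1, -2:+1/0*
[0] end (terminal -1, O#2); searched 2 to 11

X winning at [2]: True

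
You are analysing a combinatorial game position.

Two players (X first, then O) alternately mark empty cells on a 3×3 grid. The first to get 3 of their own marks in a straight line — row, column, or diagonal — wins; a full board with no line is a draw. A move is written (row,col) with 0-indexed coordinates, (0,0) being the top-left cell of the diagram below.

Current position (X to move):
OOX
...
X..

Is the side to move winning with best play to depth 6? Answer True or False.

p1 X@[OOX/.../X..]: (1,0)[OOX/X../X..]-1 (1,1)[OOX/.X./X..]+1* (1,2)[OOX/..X/X..]+1 (2,1)[OOX/.../XX.]+1 (2,2)[OOX/.../X.X]+1
p2 O@[OOX/.X./X..] terminal -1; root [OOX/.../X..] d6

X winning at [OOX/.../X..]: True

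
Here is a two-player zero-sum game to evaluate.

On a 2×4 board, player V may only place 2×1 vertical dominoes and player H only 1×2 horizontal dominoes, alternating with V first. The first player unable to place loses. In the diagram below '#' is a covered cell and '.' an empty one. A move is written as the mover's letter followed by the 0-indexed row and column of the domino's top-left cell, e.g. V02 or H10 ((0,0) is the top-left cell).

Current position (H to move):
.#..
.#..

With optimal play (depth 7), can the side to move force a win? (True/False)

p1 H@[.#../.#..]: H02[.###/.#..]+1* H12[.#../.###]+1
p2 V@[.###/.#..]: V00[####/##..]-1*
p3 H@[####/##..]: H12[####/####]+1*
p4 V@[####/####] terminal -1; root [.#../.#..] d7

H winning at [.#../.#..]: True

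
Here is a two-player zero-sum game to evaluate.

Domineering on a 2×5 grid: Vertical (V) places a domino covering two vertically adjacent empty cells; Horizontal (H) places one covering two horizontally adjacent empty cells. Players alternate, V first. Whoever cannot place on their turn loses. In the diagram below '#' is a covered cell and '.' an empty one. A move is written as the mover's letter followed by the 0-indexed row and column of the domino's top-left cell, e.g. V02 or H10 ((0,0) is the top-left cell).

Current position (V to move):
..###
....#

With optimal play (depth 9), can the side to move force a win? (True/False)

p1 V@[..###/....#]: V00[#.###/#...#]-1 V01[.####/.#..#]+1*
p2 H@[.####/.#..#]: H12[.####/.####]-1*
p3 V@[.####/.####]: V00[#####/#####]+1*
p4 H@[#####/#####] terminal -1; root [..###/....#] d9

V winning at [..###/....#]: True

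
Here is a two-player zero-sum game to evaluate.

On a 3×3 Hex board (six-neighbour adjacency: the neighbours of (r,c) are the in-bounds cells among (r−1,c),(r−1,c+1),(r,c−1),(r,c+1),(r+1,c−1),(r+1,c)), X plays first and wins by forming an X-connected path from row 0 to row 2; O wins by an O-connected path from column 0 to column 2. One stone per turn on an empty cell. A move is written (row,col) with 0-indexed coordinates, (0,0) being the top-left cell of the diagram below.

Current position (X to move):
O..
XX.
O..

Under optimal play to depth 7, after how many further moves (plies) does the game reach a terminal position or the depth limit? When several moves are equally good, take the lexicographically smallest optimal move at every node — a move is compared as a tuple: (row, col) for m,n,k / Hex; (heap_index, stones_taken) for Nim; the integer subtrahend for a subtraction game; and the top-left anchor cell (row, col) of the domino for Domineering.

ply 1, X at O../XX./O.. | (0,1)=-1→OX./XX./O..; (0,2)=-1→O.X/XX./O..; (1,2)=+1→O../XXX/O..*; (2,1)=+1→O../XX./OX.; (2,2)=+1→O../XX./O.X
ply 2, O at O../XXX/O.. | (0,1)=-1→OO./XXX/O..*; (0,2)=-1→O.O/XXX/O..; (2,1)=-1→O../XXX/OO.; (2,2)=-1→O../XXX/O.O
ply 3, X at OO./XXX/O.. | (0,2)=+1→OOX/XXX/O..*; (2,1)=-1→OO./XXX/OX.; (2,2)=-1→OO./XXX/O.X
ply 4, O at OOX/XXX/O.. | (2,1)=-1→OOX/XXX/OO.*; (2,2)=-1→OOX/XXX/O.O
ply 5, X at OOX/XXX/OO. | (2,2)=+1→OOX/XXX/OOX*
ply 6: OOX/XXX/OOX is terminal -1 (O); from O../XX./O.. depth 7

PV length from [O../XX./O..]: 5 plies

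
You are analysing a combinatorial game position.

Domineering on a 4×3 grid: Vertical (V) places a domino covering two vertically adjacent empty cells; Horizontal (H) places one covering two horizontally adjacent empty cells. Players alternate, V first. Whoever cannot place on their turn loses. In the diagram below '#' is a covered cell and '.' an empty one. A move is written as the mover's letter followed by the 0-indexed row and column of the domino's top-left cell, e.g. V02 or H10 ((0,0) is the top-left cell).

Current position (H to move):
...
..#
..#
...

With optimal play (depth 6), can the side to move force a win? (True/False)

ply 1, H at .../..#/..#/... | H00=-1→##./..#/..#/...*; H01=-1→.##/..#/..#/...; H10=-1→.../###/..#/...; H20=-1→.../..#/###/...; H30=-1→.../..#/..#/##.; H31=-1→.../..#/..#/.##
ply 2, V at ##./..#/..#/... | V10=+1→##./#.#/#.#/...*; V11=+1→##./.##/.##/...; V20=+1→##./..#/#.#/#..; V21=+1→##./..#/.##/.#.
ply 3, H at ##./#.#/#.#/... | H30=-1→##./#.#/#.#/##.*; H31=-1→##./#.#/#.#/.##
ply 4, V at ##./#.#/#.#/##. | V11=+1→##./###/###/##.*
ply 5: ##./###/###/##. is terminal -1 (H); from .../..#/..#/... depth 6

H winning at [.../..#/..#/...]: False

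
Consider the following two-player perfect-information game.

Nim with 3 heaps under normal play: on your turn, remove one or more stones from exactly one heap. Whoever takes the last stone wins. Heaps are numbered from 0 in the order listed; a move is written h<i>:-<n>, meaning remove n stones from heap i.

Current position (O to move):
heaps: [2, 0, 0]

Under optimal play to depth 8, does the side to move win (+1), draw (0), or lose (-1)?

[(2,0,0)] O move#1: h0:-1:-1/(1,0,0), h0:-2:+1/(0,0,0)*
[(0,0,0)] end (terminal -1, X#2); searched (2,0,0) to 8

value((2,0,0), O) = +1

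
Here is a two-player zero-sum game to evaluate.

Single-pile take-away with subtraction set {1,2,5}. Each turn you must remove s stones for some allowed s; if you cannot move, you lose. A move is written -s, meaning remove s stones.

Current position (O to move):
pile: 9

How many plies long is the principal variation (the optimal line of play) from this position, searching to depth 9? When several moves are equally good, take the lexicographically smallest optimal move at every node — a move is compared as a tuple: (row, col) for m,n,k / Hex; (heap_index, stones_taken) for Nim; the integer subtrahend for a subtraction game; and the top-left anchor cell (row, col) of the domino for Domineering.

PV length from [9]: 6 plies

ply 1, O at 9 | -1=-1→8*; -2=-1→7; -5=-1→4
ply 2, X at 8 | -1=-1→7; -2=+1→6*; -5=+1→3
ply 3, O at 6 | -1=-1→5*; -2=-1→4; -5=-1→1
ply 4, X at 5 | -1=-1→4; -2=+1→3*; -5=+1→0
ply 5, O at 3 | -1=-1→2*; -2=-1→1
ply 6, X at 2 | -1=-1→1; -2=+1→0*
ply 7: 0 is terminal -1 (O); from 9 depth 9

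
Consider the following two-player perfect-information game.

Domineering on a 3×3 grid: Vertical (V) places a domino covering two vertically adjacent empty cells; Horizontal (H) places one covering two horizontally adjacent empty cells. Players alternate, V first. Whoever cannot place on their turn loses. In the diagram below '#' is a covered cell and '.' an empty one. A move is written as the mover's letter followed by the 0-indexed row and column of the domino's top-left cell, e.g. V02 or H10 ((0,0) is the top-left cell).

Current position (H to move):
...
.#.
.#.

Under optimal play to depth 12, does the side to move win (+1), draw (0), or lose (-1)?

p1 H@[.../.#./.#.]: H00[##./.#./.#.]-1* H01[.##/.#./.#.]-1
p2 V@[##./.#./.#.]: V02[###/.##/.#.]+1* V10[##./##./##.]+1 V12[##./.##/.##]+1
p3 H@[###/.##/.#.] terminal -1; root [.../.#./.#.] d12

value(.../.#./.#., H) = -1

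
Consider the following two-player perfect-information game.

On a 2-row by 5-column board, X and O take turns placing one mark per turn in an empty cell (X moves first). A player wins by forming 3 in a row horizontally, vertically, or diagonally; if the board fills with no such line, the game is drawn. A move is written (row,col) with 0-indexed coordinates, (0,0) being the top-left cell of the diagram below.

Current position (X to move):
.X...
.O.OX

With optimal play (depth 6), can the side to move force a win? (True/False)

X winning at [.X.../.O.OX]: False

p1 X@[.X.../.O.OX]: (0,0)[XX.../.O.OX]-1 (0,2)[.XX../.O.OX]-1 (0,3)[.X.X./.O.OX]-1 (0,4)[.X..X/.O.OX]-1 (1,0)[.X.../XO.OX]-1 (1,2)[.X.../.OXOX]+0*
p2 O@[.X.../.OXOX]: (0,0)[OX.../.OXOX]+0* (0,2)[.XO../.OXOX]+0 (0,3)[.X.O./.OXOX]+0 (0,4)[.X..O/.OXOX]-1 (1,0)[.X.../OOXOX]-1
p3 X@[OX.../.OXOX]: (0,2)[OXX../.OXOX]+0* (0,3)[OX.X./.OXOX]+0 (0,4)[OX..X/.OXOX]+0 (1,0)[OX.../XOXOX]+0
p4 O@[OXX../.OXOX]: (0,3)[OXXO./.OXOX]+0* (0,4)[OXX.O/.OXOX]-1 (1,0)[OXX../OOXOX]-1
p5 X@[OXXO./.OXOX]: (0,4)[OXXOX/.OXOX]+0* (1,0)[OXXO./XOXOX]+0
p6 O@[OXXOX/.OXOX]: (1,0)[OXXOX/OOXOX]+0*
p7 X@[OXXOX/OOXOX] terminal +0; root [.X.../.O.OX] d6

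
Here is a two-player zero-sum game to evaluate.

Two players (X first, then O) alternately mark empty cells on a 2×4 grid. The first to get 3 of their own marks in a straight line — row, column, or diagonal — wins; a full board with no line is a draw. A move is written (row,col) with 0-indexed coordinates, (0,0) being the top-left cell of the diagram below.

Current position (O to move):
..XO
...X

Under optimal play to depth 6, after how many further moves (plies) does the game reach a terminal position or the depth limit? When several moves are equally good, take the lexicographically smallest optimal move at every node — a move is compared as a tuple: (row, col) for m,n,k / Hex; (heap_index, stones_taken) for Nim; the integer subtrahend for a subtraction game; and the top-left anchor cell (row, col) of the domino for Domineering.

ply 1, O at ..XO/...X | (0,0)=+0→O.XO/...X*; (0,1)=+0→.OXO/...X; (1,0)=+0→..XO/O..X; (1,1)=+0→..XO/.O.X; (1,2)=+0→..XO/..OX
ply 2, X at O.XO/...X | (0,1)=+0→OXXO/...X*; (1,0)=+0→O.XO/X..X; (1,1)=+0→O.XO/.X.X; (1,2)=+0→O.XO/..XX
ply 3, O at OXXO/...X | (1,0)=+0→OXXO/O..X*; (1,1)=+0→OXXO/.O.X; (1,2)=+0→OXXO/..OX
ply 4, X at OXXO/O..X | (1,1)=+0→OXXO/OX.X*; (1,2)=+0→OXXO/O.XX
ply 5, O at OXXO/OX.X | (1,2)=+0→OXXO/OXOX*
ply 6: OXXO/OXOX is terminal +0 (X); from ..XO/...X depth 6

PV length from [..XO/...X]: 5 plies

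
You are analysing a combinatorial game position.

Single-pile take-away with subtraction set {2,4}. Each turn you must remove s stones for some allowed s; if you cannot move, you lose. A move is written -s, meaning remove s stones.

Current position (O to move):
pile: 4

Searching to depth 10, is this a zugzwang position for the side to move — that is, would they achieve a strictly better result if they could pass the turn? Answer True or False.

p1 O@[4]: -2[2]-1 -4[0]+1*
p2 X@[0] terminal -1; root [4] d10
if O skipped the turn, X would face:
~ p1 X@[4]: -2[2]-1 -4[0]+1*
~ p2 O@[0] terminal -1; root [4] d10
compare (O): move=+1 vs pass=-1

zugzwang(4, O) = False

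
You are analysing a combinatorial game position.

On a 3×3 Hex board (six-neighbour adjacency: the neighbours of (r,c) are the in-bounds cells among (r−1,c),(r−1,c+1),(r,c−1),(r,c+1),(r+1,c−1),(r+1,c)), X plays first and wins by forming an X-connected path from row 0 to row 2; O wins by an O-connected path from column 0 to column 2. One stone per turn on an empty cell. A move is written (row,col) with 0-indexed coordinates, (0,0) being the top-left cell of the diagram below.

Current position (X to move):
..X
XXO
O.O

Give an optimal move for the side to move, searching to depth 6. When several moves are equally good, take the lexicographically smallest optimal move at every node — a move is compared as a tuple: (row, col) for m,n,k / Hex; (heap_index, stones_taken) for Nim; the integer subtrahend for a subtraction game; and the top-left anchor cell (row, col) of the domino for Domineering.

ply 1, X at ..X/XXO/O.O | (0,0)=-1→X.X/XXO/O.O; (0,1)=-1→.XX/XXO/O.O; (2,1)=+1→..X/XXO/OXO*
ply 2: ..X/XXO/OXO is terminal -1 (O); from ..X/XXO/O.O depth 6

X's best at [..X/XXO/O.O]: (2,1)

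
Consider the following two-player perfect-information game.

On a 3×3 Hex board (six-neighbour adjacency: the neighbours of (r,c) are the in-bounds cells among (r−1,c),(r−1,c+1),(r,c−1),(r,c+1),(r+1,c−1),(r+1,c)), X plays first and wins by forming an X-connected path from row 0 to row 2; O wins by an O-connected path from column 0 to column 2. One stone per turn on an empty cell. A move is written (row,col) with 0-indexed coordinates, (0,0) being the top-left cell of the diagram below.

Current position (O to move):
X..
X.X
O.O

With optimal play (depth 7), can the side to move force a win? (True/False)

O winning at [X../X.X/O.O]: True

ply 1, O at X../X.X/O.O | (0,1)=-1→XO./X.X/O.O; (0,2)=+1→X.O/X.X/O.O*; (1,1)=+1→X../XOX/O.O; (2,1)=+1→X../X.X/OOO
ply 2, X at X.O/X.X/O.O | (0,1)=-1→XXO/X.X/O.O*; (1,1)=-1→X.O/XXX/O.O; (2,1)=-1→X.O/X.X/OXO
ply 3, O at XXO/X.X/O.O | (1,1)=+1→XXO/XOX/O.O*; (2,1)=+1→XXO/X.X/OOO
ply 4: XXO/XOX/O.O is terminal -1 (X); from X../X.X/O.O depth 7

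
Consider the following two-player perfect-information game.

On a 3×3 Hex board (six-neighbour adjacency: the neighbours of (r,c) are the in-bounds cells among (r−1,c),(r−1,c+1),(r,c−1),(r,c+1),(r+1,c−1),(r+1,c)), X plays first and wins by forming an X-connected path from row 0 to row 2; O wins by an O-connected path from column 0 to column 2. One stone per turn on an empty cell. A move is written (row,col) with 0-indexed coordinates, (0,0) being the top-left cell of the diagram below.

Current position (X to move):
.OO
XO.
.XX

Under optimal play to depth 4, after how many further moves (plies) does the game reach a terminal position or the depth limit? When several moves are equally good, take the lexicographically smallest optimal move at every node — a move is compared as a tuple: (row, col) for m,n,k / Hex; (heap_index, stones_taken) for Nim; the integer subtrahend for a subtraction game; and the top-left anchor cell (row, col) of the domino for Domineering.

PV length from [.OO/XO./.XX]: 2 plies

ply 1, X at .OO/XO./.XX | (0,0)=-1→XOO/XO./.XX*; (1,2)=-1→.OO/XOX/.XX; (2,0)=-1→.OO/XO./XXX
ply 2, O at XOO/XO./.XX | (1,2)=-1→XOO/XOO/.XX; (2,0)=+1→XOO/XO./OXX*
ply 3: XOO/XO./OXX is terminal -1 (X); from .OO/XO./.XX depth 4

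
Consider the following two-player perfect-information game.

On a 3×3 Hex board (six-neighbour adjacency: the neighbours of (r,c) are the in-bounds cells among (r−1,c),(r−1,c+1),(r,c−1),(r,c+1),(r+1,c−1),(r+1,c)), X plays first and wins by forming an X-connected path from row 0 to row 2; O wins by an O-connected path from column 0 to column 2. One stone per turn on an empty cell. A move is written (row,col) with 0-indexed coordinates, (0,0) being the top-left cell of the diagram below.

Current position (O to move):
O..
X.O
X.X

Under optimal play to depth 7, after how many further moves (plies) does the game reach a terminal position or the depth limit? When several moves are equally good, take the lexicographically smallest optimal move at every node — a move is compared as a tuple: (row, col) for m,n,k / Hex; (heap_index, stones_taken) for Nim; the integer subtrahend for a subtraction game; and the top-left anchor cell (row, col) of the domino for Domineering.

PV length from [O../X.O/X.X]: 3 plies

ply 1, O at O../X.O/X.X | (0,1)=+1→OO./X.O/X.X*; (0,2)=-1→O.O/X.O/X.X; (1,1)=-1→O../XOO/X.X; (2,1)=-1→O../X.O/XOX
ply 2, X at OO./X.O/X.X | (0,2)=-1→OOX/X.O/X.X*; (1,1)=-1→OO./XXO/X.X; (2,1)=-1→OO./X.O/XXX
ply 3, O at OOX/X.O/X.X | (1,1)=+1→OOX/XOO/X.X*; (2,1)=-1→OOX/X.O/XOX
ply 4: OOX/XOO/X.X is terminal -1 (X); from O../X.O/X.X depth 7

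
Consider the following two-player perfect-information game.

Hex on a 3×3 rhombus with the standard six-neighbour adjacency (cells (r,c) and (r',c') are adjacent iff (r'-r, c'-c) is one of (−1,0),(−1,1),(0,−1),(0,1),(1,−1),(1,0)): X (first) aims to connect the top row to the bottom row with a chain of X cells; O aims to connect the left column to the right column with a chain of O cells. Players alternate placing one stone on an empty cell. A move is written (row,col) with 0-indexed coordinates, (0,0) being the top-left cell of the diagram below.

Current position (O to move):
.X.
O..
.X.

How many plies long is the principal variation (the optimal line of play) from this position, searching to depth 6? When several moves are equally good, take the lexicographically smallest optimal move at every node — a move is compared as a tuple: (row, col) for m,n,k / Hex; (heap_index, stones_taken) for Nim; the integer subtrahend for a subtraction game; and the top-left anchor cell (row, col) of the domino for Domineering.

PV length from [.X./O../.X.]: 3 plies

p1 O@[.X./O../.X.]: (0,0)[OX./O../.X.]-1 (0,2)[.XO/O../.X.]-1 (1,1)[.X./OO./.X.]+1* (1,2)[.X./O.O/.X.]-1 (2,0)[.X./O../OX.]-1 (2,2)[.X./O../.XO]-1
p2 X@[.X./OO./.X.]: (0,0)[XX./OO./.X.]-1* (0,2)[.XX/OO./.X.]-1 (1,2)[.X./OOX/.X.]-1 (2,0)[.X./OO./XX.]-1 (2,2)[.X./OO./.XX]-1
p3 O@[XX./OO./.X.]: (0,2)[XXO/OO./.X.]+1* (1,2)[XX./OOO/.X.]+1 (2,0)[XX./OO./OX.]+1 (2,2)[XX./OO./.XO]+1
p4 X@[XXO/OO./.X.] terminal -1; root [.X./O../.X.] d6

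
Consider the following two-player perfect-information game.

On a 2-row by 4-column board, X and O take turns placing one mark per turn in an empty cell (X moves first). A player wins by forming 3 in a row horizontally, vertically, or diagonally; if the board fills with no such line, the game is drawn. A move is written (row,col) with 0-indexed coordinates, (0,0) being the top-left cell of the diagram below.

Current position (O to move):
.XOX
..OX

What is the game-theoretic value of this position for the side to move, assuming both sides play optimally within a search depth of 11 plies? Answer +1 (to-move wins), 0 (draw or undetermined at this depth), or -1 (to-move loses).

[.XOX/..OX] O move#1: (0,0):+0/OXOX/..OX*, (1,0):+0/.XOX/O.OX, (1,1):+0/.XOX/.OOX
[OXOX/..OX] X move#2: (1,0):+0/OXOX/X.OX*, (1,1):+0/OXOX/.XOX
[OXOX/X.OX] O move#3: (1,1):+0/OXOX/XOOX*
[OXOX/XOOX] end (terminal +0, X#4); searched .XOX/..OX to 11

value(.XOX/..OX, O) = 0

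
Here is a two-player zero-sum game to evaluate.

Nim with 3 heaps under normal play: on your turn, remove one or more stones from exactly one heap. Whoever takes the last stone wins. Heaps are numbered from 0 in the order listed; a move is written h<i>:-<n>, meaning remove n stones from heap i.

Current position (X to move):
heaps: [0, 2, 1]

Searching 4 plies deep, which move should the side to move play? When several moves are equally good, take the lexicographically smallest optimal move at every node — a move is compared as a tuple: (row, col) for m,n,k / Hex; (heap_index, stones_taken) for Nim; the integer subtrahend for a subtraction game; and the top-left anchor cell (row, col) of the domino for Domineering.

X's best at [(0,2,1)]: h1:-1

ply 1, X at (0,2,1) | h1:-1=+1→(0,1,1)*; h1:-2=-1→(0,0,1); h2:-1=-1→(0,2,0)
ply 2, O at (0,1,1) | h1:-1=-1→(0,0,1)*; h2:-1=-1→(0,1,0)
ply 3, X at (0,0,1) | h2:-1=+1→(0,0,0)*
ply 4: (0,0,0) is terminal -1 (O); from (0,2,1) depth 4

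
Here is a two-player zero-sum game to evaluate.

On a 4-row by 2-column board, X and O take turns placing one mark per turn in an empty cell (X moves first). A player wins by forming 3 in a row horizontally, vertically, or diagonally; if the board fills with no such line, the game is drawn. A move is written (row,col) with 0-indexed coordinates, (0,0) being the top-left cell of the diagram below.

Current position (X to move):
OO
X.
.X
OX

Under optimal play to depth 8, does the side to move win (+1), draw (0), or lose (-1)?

value(OO/X./.X/OX, X) = +1

ply 1, X at OO/X./.X/OX | (1,1)=+1→OO/XX/.X/OX*; (2,0)=+0→OO/X./XX/OX
ply 2: OO/XX/.X/OX is terminal -1 (O); from OO/X./.X/OX depth 8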